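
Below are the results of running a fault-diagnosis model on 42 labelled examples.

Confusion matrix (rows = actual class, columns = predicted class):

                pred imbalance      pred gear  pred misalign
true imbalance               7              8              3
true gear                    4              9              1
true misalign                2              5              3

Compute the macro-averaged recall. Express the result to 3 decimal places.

Per-class recall (TP/(TP+FN)):
  imbalance: TP=7, FN=8+3=11 → 7/18 = 0.3889
  gear: TP=9, FN=4+1=5 → 9/14 = 0.6429
  misalign: TP=3, FN=2+5=7 → 3/10 = 0.3000
Macro-recall = mean = (0.3889 + 0.6429 + 0.3000) / 3 = 0.444

0.444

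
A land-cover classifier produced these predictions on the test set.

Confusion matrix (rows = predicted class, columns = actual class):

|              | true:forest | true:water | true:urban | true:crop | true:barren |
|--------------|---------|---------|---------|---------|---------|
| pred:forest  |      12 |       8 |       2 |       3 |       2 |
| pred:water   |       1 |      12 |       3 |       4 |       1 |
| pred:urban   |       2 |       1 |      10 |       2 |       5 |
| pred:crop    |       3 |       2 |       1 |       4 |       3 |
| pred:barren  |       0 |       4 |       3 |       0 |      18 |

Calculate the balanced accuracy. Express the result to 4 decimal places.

Balanced accuracy = mean of per-class recall.
  forest: recall = 12/18 = 0.66667
  water: recall = 12/27 = 0.44444
  urban: recall = 10/19 = 0.52632
  crop: recall = 4/13 = 0.30769
  barren: recall = 18/29 = 0.62069
Mean = (0.66667 + 0.44444 + 0.52632 + 0.30769 + 0.62069) / 5 = 0.5132

0.5132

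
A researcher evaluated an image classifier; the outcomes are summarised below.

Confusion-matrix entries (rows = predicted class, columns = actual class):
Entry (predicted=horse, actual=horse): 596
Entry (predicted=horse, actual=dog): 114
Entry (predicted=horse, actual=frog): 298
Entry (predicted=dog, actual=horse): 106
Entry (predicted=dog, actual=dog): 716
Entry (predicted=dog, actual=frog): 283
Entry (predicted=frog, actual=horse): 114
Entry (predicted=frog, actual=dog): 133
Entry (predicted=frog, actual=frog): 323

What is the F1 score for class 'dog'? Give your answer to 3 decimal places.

Treat 'dog' as positive and all other classes as negative.
F1 score = 2·TP/(2·TP+FP+FN).
dog: TP=716, FP=106+283=389, FN=114+133=247 → 1432/2068 = 0.6925

0.692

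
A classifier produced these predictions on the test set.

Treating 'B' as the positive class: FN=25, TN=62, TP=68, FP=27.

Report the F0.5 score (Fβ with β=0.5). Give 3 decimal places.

Fβ = (1+β²)·TP / ((1+β²)·TP + β²·FN + FP), with β²=1/4
= 1.25·68 / (1.25·68 + 0.25·25 + 27) = 0.719

0.719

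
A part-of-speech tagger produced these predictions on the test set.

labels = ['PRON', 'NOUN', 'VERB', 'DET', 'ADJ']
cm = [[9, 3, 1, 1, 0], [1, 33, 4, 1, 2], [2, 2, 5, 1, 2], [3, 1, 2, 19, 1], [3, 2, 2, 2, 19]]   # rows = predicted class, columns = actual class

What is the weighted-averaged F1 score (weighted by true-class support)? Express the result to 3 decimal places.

Per-class F1 score (2·TP/(2·TP+FP+FN)):
  PRON: TP=9, FP=3+1+1+0=5, FN=1+2+3+3=9 → 18/32 = 0.5625
  NOUN: TP=33, FP=1+4+1+2=8, FN=3+2+1+2=8 → 66/82 = 0.8049
  VERB: TP=5, FP=2+2+1+2=7, FN=1+4+2+2=9 → 10/26 = 0.3846
  DET: TP=19, FP=3+1+2+1=7, FN=1+1+1+2=5 → 38/50 = 0.7600
  ADJ: TP=19, FP=3+2+2+2=9, FN=0+2+2+1=5 → 38/52 = 0.7308
Weighted-F1 score = Σ (supportᵢ/N)·F1 scoreᵢ with N=121: (18/121)·0.5625 + (41/121)·0.8049 + (14/121)·0.3846 + (24/121)·0.7600 + (24/121)·0.7308 = 0.697

0.697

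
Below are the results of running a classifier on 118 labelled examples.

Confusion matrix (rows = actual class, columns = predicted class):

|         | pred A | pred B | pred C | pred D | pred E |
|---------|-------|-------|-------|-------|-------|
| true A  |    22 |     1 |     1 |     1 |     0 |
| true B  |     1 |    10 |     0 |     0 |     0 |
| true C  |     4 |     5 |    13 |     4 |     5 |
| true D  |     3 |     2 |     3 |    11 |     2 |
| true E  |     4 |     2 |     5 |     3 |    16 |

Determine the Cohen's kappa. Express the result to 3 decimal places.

0.510

Observed agreement pₒ = trace/N = 72/118 = 0.6102
Expected agreement pₑ = Σ (rowᵢ·colᵢ)/N² = (25·34 + 11·20 + 31·22 + 21·19 + 30·23)/118² = 0.2040
κ = (pₒ − pₑ)/(1 − pₑ) = (0.6102 − 0.2040)/(1 − 0.2040) = 0.510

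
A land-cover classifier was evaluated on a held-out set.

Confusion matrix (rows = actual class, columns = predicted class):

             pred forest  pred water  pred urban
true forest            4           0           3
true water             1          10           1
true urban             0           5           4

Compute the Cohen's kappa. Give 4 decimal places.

0.4366

Observed agreement pₒ = trace/N = 18/28 = 0.64286
Expected agreement pₑ = Σ (rowᵢ·colᵢ)/N² = (7·5 + 12·15 + 9·8)/28² = 0.36607
κ = (pₒ − pₑ)/(1 − pₑ) = (0.64286 − 0.36607)/(1 − 0.36607) = 0.4366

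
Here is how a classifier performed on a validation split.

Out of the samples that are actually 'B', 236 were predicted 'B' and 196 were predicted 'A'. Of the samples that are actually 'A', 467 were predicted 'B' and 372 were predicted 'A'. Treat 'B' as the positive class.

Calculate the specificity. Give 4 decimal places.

0.4434

Specificity = TN/(TN+FP) = 372/(372+467) = 0.4434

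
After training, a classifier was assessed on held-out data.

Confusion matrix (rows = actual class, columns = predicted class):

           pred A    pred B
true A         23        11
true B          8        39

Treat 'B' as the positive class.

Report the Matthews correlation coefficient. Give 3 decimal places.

MCC = (TP·TN − FP·FN) / √((TP+FP)(TP+FN)(TN+FP)(TN+FN))
Numerator = 39·23 − 11·8 = 809
Denominator = √(50·47·34·31) = √2476900 = 1573.8170
MCC = 809 / 1573.8170 = 0.514

0.514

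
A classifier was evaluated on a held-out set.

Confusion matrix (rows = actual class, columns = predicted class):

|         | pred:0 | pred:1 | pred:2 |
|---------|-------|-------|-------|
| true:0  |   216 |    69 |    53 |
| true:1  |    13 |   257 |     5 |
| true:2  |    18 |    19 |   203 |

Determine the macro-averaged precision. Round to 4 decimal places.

0.7991

Per-class precision (TP/(TP+FP)):
  0: TP=216, FP=13+18=31 → 216/247 = 0.87449
  1: TP=257, FP=69+19=88 → 257/345 = 0.74493
  2: TP=203, FP=53+5=58 → 203/261 = 0.77778
Macro-precision = mean = (0.87449 + 0.74493 + 0.77778) / 3 = 0.7991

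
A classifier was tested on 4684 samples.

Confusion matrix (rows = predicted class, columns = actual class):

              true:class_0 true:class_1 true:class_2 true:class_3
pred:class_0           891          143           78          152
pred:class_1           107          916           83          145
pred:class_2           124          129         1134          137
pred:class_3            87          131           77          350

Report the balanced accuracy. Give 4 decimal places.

0.6761

Balanced accuracy = mean of per-class recall.
  class_0: recall = 891/1209 = 0.73697
  class_1: recall = 916/1319 = 0.69447
  class_2: recall = 1134/1372 = 0.82653
  class_3: recall = 350/784 = 0.44643
Mean = (0.73697 + 0.69447 + 0.82653 + 0.44643) / 4 = 0.6761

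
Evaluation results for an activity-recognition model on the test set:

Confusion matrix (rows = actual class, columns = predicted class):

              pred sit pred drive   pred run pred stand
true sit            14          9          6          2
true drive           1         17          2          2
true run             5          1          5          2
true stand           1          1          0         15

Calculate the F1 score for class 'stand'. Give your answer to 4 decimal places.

0.7895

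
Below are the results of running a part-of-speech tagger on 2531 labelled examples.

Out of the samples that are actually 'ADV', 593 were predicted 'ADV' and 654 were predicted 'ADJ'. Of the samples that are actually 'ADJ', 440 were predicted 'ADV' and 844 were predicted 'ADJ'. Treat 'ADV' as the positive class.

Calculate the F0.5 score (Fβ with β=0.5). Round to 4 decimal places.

0.5512

Fβ = (1+β²)·TP / ((1+β²)·TP + β²·FN + FP), with β²=1/4
= 1.25·593 / (1.25·593 + 0.25·654 + 440) = 0.5512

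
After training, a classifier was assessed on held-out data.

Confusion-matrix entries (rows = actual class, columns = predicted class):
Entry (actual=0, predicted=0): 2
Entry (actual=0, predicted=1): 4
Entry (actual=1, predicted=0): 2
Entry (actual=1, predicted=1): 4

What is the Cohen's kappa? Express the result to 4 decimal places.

Observed agreement pₒ = trace/N = 6/12 = 0.50000
Expected agreement pₑ = Σ (rowᵢ·colᵢ)/N² = (6·4 + 6·8)/12² = 0.50000
κ = (pₒ − pₑ)/(1 − pₑ) = (0.50000 − 0.50000)/(1 − 0.50000) = 0.0000

0.0000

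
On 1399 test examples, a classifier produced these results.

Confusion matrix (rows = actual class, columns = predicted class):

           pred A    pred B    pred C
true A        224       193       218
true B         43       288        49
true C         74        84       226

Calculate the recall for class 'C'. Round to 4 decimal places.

recall = TP/(TP+FN).
C: TP=226, FN=74+84=158 → 226/384 = 0.58854

0.5885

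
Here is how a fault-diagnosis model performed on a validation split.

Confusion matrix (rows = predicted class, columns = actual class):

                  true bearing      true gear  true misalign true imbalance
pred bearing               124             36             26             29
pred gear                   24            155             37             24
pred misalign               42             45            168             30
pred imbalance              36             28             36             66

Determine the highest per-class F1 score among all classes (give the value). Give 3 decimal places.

0.615

Per-class F1 score (2·TP/(2·TP+FP+FN)):
  bearing: TP=124, FP=36+26+29=91, FN=24+42+36=102 → 248/441 = 0.5624
  gear: TP=155, FP=24+37+24=85, FN=36+45+28=109 → 310/504 = 0.6151
  misalign: TP=168, FP=42+45+30=117, FN=26+37+36=99 → 336/552 = 0.6087
  imbalance: TP=66, FP=36+28+36=100, FN=29+24+30=83 → 132/315 = 0.4190
Highest is class 'gear' with F1 score = 0.615.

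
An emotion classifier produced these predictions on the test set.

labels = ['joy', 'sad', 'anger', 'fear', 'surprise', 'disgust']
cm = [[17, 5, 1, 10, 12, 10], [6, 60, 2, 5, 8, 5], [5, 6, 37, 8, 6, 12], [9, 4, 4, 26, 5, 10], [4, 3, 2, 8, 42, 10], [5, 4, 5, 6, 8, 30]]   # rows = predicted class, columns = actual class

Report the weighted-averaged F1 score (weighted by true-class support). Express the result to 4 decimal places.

Per-class F1 score (2·TP/(2·TP+FP+FN)):
  joy: TP=17, FP=5+1+10+12+10=38, FN=6+5+9+4+5=29 → 34/101 = 0.33663
  sad: TP=60, FP=6+2+5+8+5=26, FN=5+6+4+3+4=22 → 120/168 = 0.71429
  anger: TP=37, FP=5+6+8+6+12=37, FN=1+2+4+2+5=14 → 74/125 = 0.59200
  fear: TP=26, FP=9+4+4+5+10=32, FN=10+5+8+8+6=37 → 52/121 = 0.42975
  surprise: TP=42, FP=4+3+2+8+10=27, FN=12+8+6+5+8=39 → 84/150 = 0.56000
  disgust: TP=30, FP=5+4+5+6+8=28, FN=10+5+12+10+10=47 → 60/135 = 0.44444
Weighted-F1 score = Σ (supportᵢ/N)·F1 scoreᵢ with N=400: (46/400)·0.33663 + (82/400)·0.71429 + (51/400)·0.59200 + (63/400)·0.42975 + (81/400)·0.56000 + (77/400)·0.44444 = 0.5273

0.5273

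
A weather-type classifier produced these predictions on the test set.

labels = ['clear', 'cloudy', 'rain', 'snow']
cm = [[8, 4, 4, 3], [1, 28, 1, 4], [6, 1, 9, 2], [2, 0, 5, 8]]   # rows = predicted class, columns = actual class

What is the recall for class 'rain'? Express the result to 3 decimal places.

recall = TP/(TP+FN).
rain: TP=9, FN=4+1+5=10 → 9/19 = 0.4737

0.474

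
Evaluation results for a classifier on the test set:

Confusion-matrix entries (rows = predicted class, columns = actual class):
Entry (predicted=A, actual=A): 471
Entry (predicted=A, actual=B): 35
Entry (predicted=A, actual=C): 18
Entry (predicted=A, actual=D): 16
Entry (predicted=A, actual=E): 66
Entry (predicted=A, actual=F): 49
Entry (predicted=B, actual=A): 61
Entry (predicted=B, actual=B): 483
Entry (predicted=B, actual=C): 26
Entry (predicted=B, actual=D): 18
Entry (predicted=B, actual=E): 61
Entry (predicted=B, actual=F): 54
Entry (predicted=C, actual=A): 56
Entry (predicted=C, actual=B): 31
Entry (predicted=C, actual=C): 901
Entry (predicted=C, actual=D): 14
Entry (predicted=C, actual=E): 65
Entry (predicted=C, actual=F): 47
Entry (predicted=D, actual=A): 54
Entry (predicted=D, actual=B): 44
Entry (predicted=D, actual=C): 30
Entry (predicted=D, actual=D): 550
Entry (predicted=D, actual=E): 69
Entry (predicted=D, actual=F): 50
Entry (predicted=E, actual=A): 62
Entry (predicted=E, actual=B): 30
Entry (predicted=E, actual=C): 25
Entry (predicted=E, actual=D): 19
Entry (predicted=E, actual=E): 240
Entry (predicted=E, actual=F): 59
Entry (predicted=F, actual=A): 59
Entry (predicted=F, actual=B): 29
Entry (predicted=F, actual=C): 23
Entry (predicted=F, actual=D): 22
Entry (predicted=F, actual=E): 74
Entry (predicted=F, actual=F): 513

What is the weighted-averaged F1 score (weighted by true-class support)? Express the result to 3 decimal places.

Per-class F1 score (2·TP/(2·TP+FP+FN)):
  A: TP=471, FP=35+18+16+66+49=184, FN=61+56+54+62+59=292 → 942/1418 = 0.6643
  B: TP=483, FP=61+26+18+61+54=220, FN=35+31+44+30+29=169 → 966/1355 = 0.7129
  C: TP=901, FP=56+31+14+65+47=213, FN=18+26+30+25+23=122 → 1802/2137 = 0.8432
  D: TP=550, FP=54+44+30+69+50=247, FN=16+18+14+19+22=89 → 1100/1436 = 0.7660
  E: TP=240, FP=62+30+25+19+59=195, FN=66+61+65+69+74=335 → 480/1010 = 0.4752
  F: TP=513, FP=59+29+23+22+74=207, FN=49+54+47+50+59=259 → 1026/1492 = 0.6877
Weighted-F1 score = Σ (supportᵢ/N)·F1 scoreᵢ with N=4424: (763/4424)·0.6643 + (652/4424)·0.7129 + (1023/4424)·0.8432 + (639/4424)·0.7660 + (575/4424)·0.4752 + (772/4424)·0.6877 = 0.707

0.707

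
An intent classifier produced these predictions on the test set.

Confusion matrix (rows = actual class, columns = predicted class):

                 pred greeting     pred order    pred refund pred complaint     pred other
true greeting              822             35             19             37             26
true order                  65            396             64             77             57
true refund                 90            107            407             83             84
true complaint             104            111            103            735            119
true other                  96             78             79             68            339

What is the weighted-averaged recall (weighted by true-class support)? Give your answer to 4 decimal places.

0.6425

Per-class recall (TP/(TP+FN)):
  greeting: TP=822, FN=35+19+37+26=117 → 822/939 = 0.87540
  order: TP=396, FN=65+64+77+57=263 → 396/659 = 0.60091
  refund: TP=407, FN=90+107+83+84=364 → 407/771 = 0.52789
  complaint: TP=735, FN=104+111+103+119=437 → 735/1172 = 0.62713
  other: TP=339, FN=96+78+79+68=321 → 339/660 = 0.51364
Weighted-recall = Σ (supportᵢ/N)·recallᵢ with N=4201: (939/4201)·0.87540 + (659/4201)·0.60091 + (771/4201)·0.52789 + (1172/4201)·0.62713 + (660/4201)·0.51364 = 0.6425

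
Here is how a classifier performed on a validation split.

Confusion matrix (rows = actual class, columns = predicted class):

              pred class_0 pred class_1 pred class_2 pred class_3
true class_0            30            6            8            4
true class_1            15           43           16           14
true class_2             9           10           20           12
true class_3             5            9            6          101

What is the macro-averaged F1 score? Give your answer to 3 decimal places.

0.577

Per-class F1 score (2·TP/(2·TP+FP+FN)):
  class_0: TP=30, FP=15+9+5=29, FN=6+8+4=18 → 60/107 = 0.5607
  class_1: TP=43, FP=6+10+9=25, FN=15+16+14=45 → 86/156 = 0.5513
  class_2: TP=20, FP=8+16+6=30, FN=9+10+12=31 → 40/101 = 0.3960
  class_3: TP=101, FP=4+14+12=30, FN=5+9+6=20 → 202/252 = 0.8016
Macro-F1 score = mean = (0.5607 + 0.5513 + 0.3960 + 0.8016) / 4 = 0.577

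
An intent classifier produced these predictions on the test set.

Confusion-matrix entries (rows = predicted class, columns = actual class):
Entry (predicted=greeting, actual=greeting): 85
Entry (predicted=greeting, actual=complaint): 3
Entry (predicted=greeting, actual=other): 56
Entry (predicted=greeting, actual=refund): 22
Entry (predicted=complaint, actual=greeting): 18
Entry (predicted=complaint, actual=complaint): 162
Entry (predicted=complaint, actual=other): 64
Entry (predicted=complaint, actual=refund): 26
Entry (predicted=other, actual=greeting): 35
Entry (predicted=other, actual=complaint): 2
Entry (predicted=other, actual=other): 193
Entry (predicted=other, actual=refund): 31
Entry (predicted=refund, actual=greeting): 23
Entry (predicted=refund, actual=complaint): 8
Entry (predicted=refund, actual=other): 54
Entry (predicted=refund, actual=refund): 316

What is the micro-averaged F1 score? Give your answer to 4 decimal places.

0.6885

Micro-averaging pools counts across classes: ΣTP=756, ΣFP=342, ΣFN=342.
Micro-F1 score = 2·TP/(2·TP+FP+FN) on pooled counts = 0.6885 (equals overall accuracy in single-label multiclass).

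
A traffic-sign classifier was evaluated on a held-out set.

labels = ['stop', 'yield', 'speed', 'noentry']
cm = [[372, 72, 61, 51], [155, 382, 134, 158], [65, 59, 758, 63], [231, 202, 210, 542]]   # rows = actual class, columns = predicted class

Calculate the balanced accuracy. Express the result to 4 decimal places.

0.5973

Balanced accuracy = mean of per-class recall.
  stop: recall = 372/556 = 0.66906
  yield: recall = 382/829 = 0.46080
  speed: recall = 758/945 = 0.80212
  noentry: recall = 542/1185 = 0.45738
Mean = (0.66906 + 0.46080 + 0.80212 + 0.45738) / 4 = 0.5973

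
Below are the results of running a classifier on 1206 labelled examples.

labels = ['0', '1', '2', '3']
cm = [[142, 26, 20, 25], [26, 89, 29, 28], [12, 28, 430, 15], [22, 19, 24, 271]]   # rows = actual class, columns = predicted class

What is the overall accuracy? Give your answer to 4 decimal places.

Accuracy = trace / total = (142+89+430+271=932) / 1206 = 932/1206 = 0.7728

0.7728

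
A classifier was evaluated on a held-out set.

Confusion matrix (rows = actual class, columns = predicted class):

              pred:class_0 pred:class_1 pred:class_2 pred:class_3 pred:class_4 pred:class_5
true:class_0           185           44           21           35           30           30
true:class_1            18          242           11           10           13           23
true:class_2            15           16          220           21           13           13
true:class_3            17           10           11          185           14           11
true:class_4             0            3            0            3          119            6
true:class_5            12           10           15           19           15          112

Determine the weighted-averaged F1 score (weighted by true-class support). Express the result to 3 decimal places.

0.696

Per-class F1 score (2·TP/(2·TP+FP+FN)):
  class_0: TP=185, FP=18+15+17+0+12=62, FN=44+21+35+30+30=160 → 370/592 = 0.6250
  class_1: TP=242, FP=44+16+10+3+10=83, FN=18+11+10+13+23=75 → 484/642 = 0.7539
  class_2: TP=220, FP=21+11+11+0+15=58, FN=15+16+21+13+13=78 → 440/576 = 0.7639
  class_3: TP=185, FP=35+10+21+3+19=88, FN=17+10+11+14+11=63 → 370/521 = 0.7102
  class_4: TP=119, FP=30+13+13+14+15=85, FN=0+3+0+3+6=12 → 238/335 = 0.7104
  class_5: TP=112, FP=30+23+13+11+6=83, FN=12+10+15+19+15=71 → 224/378 = 0.5926
Weighted-F1 score = Σ (supportᵢ/N)·F1 scoreᵢ with N=1522: (345/1522)·0.6250 + (317/1522)·0.7539 + (298/1522)·0.7639 + (248/1522)·0.7102 + (131/1522)·0.7104 + (183/1522)·0.5926 = 0.696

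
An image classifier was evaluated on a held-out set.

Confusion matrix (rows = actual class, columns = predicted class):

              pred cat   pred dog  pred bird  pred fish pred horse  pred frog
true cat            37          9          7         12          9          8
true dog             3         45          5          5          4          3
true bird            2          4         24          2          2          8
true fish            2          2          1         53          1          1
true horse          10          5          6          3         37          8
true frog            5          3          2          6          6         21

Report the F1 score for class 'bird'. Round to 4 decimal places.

F1 score = 2·TP/(2·TP+FP+FN).
bird: TP=24, FP=7+5+1+6+2=21, FN=2+4+2+2+8=18 → 48/87 = 0.55172

0.5517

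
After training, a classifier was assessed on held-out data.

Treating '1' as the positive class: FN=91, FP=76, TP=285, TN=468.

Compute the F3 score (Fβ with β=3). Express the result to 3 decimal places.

Fβ = (1+β²)·TP / ((1+β²)·TP + β²·FN + FP), with β²=9
= 10·285 / (10·285 + 9·91 + 76) = 0.761

0.761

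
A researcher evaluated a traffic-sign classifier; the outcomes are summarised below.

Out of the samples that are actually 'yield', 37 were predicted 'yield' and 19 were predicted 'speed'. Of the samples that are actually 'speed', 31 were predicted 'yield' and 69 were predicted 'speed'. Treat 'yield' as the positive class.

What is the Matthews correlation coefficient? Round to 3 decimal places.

MCC = (TP·TN − FP·FN) / √((TP+FP)(TP+FN)(TN+FP)(TN+FN))
Numerator = 37·69 − 31·19 = 1964
Denominator = √(68·56·100·88) = √33510400 = 5788.8168
MCC = 1964 / 5788.8168 = 0.339

0.339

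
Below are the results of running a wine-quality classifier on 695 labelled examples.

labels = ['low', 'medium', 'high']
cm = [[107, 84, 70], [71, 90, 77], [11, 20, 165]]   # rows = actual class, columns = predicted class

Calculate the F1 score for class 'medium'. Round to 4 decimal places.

F1 score = 2·TP/(2·TP+FP+FN).
medium: TP=90, FP=84+20=104, FN=71+77=148 → 180/432 = 0.41667

0.4167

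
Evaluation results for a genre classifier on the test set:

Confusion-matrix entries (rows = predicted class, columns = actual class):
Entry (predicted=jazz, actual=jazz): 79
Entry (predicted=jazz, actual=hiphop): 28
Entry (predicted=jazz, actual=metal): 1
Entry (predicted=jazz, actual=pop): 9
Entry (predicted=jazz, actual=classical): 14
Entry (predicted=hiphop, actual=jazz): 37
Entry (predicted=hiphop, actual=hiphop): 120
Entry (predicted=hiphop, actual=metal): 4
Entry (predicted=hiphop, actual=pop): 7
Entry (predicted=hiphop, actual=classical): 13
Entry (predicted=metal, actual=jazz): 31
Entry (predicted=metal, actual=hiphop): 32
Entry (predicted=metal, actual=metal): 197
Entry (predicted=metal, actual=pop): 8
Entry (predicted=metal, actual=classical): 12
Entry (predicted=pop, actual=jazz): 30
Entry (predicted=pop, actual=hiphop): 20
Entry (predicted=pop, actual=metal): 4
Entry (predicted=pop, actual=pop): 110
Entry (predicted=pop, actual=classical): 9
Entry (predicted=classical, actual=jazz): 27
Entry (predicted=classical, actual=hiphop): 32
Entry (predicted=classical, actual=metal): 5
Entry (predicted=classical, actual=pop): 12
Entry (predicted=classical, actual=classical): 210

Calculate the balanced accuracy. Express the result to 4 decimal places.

0.6811

Balanced accuracy = mean of per-class recall.
  jazz: recall = 79/204 = 0.38725
  hiphop: recall = 120/232 = 0.51724
  metal: recall = 197/211 = 0.93365
  pop: recall = 110/146 = 0.75342
  classical: recall = 210/258 = 0.81395
Mean = (0.38725 + 0.51724 + 0.93365 + 0.75342 + 0.81395) / 5 = 0.6811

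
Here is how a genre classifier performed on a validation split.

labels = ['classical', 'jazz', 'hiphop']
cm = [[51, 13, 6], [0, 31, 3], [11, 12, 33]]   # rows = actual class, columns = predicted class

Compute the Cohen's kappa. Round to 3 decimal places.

Observed agreement pₒ = trace/N = 115/160 = 0.7188
Expected agreement pₑ = Σ (rowᵢ·colᵢ)/N² = (70·62 + 34·56 + 56·42)/160² = 0.3358
κ = (pₒ − pₑ)/(1 − pₑ) = (0.7188 − 0.3358)/(1 − 0.3358) = 0.577

0.577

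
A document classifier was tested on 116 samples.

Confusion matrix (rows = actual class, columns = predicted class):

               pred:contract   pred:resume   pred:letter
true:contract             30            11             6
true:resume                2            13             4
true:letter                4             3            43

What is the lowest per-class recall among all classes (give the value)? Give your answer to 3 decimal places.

0.638

Per-class recall (TP/(TP+FN)):
  contract: TP=30, FN=11+6=17 → 30/47 = 0.6383
  resume: TP=13, FN=2+4=6 → 13/19 = 0.6842
  letter: TP=43, FN=4+3=7 → 43/50 = 0.8600
Lowest is class 'contract' with recall = 0.638.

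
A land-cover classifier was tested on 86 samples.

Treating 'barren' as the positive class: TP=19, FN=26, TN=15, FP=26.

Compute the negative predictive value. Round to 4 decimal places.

0.3659

NPV = TN/(TN+FN) = 15/(15+26) = 0.3659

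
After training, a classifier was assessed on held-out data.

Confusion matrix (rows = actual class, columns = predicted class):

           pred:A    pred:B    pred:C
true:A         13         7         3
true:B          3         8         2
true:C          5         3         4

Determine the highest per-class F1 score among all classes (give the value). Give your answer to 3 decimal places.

0.591

Per-class F1 score (2·TP/(2·TP+FP+FN)):
  A: TP=13, FP=3+5=8, FN=7+3=10 → 26/44 = 0.5909
  B: TP=8, FP=7+3=10, FN=3+2=5 → 16/31 = 0.5161
  C: TP=4, FP=3+2=5, FN=5+3=8 → 8/21 = 0.3810
Highest is class 'A' with F1 score = 0.591.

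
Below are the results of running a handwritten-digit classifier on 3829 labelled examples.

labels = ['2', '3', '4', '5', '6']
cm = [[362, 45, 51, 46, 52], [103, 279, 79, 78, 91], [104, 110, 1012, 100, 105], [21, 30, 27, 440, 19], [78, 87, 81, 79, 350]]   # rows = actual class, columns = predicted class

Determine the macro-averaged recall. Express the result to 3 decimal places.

0.628

Per-class recall (TP/(TP+FN)):
  2: TP=362, FN=45+51+46+52=194 → 362/556 = 0.6511
  3: TP=279, FN=103+79+78+91=351 → 279/630 = 0.4429
  4: TP=1012, FN=104+110+100+105=419 → 1012/1431 = 0.7072
  5: TP=440, FN=21+30+27+19=97 → 440/537 = 0.8194
  6: TP=350, FN=78+87+81+79=325 → 350/675 = 0.5185
Macro-recall = mean = (0.6511 + 0.4429 + 0.7072 + 0.8194 + 0.5185) / 5 = 0.628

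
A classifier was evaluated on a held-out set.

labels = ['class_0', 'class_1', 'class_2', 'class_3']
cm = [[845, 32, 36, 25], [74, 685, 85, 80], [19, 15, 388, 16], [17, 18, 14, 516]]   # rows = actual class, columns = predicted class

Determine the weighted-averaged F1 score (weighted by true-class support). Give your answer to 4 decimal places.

0.8490

Per-class F1 score (2·TP/(2·TP+FP+FN)):
  class_0: TP=845, FP=74+19+17=110, FN=32+36+25=93 → 1690/1893 = 0.89276
  class_1: TP=685, FP=32+15+18=65, FN=74+85+80=239 → 1370/1674 = 0.81840
  class_2: TP=388, FP=36+85+14=135, FN=19+15+16=50 → 776/961 = 0.80749
  class_3: TP=516, FP=25+80+16=121, FN=17+18+14=49 → 1032/1202 = 0.85857
Weighted-F1 score = Σ (supportᵢ/N)·F1 scoreᵢ with N=2865: (938/2865)·0.89276 + (924/2865)·0.81840 + (438/2865)·0.80749 + (565/2865)·0.85857 = 0.8490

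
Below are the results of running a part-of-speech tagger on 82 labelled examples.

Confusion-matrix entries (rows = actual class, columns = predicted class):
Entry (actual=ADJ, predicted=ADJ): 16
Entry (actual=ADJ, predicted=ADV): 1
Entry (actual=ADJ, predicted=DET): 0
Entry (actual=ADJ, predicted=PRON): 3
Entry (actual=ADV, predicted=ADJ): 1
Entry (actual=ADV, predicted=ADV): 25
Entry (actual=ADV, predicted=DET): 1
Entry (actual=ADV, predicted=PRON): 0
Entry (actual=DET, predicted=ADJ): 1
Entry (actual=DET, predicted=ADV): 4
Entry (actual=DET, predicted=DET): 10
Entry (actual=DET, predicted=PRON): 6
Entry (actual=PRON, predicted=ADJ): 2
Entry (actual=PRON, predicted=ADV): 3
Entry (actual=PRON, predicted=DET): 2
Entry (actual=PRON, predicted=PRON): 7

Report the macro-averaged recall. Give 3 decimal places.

0.676

Per-class recall (TP/(TP+FN)):
  ADJ: TP=16, FN=1+0+3=4 → 16/20 = 0.8000
  ADV: TP=25, FN=1+1+0=2 → 25/27 = 0.9259
  DET: TP=10, FN=1+4+6=11 → 10/21 = 0.4762
  PRON: TP=7, FN=2+3+2=7 → 7/14 = 0.5000
Macro-recall = mean = (0.8000 + 0.9259 + 0.4762 + 0.5000) / 4 = 0.676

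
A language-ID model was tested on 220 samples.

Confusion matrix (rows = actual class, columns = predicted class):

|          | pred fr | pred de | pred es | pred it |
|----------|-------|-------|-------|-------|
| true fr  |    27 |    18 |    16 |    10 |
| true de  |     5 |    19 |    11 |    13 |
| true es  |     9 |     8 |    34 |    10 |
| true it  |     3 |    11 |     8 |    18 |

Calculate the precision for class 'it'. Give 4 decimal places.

Treat 'it' as positive and all other classes as negative.
precision = TP/(TP+FP).
it: TP=18, FP=10+13+10=33 → 18/51 = 0.35294

0.3529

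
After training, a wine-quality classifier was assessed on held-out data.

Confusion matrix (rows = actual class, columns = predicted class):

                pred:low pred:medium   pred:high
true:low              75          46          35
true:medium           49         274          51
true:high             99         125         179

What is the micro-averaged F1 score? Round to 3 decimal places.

Micro-averaging pools counts across classes: ΣTP=528, ΣFP=405, ΣFN=405.
Micro-F1 score = 2·TP/(2·TP+FP+FN) on pooled counts = 0.566 (equals overall accuracy in single-label multiclass).

0.566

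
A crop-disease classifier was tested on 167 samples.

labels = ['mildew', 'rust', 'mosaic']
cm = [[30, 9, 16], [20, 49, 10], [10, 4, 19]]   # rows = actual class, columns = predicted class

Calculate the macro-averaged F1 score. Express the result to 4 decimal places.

Per-class F1 score (2·TP/(2·TP+FP+FN)):
  mildew: TP=30, FP=20+10=30, FN=9+16=25 → 60/115 = 0.52174
  rust: TP=49, FP=9+4=13, FN=20+10=30 → 98/141 = 0.69504
  mosaic: TP=19, FP=16+10=26, FN=10+4=14 → 38/78 = 0.48718
Macro-F1 score = mean = (0.52174 + 0.69504 + 0.48718) / 3 = 0.5680

0.5680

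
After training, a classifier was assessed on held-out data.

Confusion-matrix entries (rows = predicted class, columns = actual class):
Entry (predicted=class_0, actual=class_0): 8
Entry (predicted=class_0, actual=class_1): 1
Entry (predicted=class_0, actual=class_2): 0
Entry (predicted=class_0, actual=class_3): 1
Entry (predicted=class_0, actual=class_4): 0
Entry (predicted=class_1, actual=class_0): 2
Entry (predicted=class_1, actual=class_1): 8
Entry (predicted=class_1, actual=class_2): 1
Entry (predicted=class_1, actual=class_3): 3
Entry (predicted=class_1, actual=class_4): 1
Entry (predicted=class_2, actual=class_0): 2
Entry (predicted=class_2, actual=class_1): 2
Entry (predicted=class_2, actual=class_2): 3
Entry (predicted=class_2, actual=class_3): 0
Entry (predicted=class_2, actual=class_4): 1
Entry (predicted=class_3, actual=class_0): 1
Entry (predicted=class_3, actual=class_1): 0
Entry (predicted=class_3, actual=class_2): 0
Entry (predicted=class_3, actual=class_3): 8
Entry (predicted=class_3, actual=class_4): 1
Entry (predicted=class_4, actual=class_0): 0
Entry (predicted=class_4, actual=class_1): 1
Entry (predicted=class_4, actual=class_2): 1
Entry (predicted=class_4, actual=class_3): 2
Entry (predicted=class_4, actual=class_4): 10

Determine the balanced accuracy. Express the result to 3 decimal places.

0.645

Balanced accuracy = mean of per-class recall.
  class_0: recall = 8/13 = 0.6154
  class_1: recall = 8/12 = 0.6667
  class_2: recall = 3/5 = 0.6000
  class_3: recall = 8/14 = 0.5714
  class_4: recall = 10/13 = 0.7692
Mean = (0.6154 + 0.6667 + 0.6000 + 0.5714 + 0.7692) / 5 = 0.645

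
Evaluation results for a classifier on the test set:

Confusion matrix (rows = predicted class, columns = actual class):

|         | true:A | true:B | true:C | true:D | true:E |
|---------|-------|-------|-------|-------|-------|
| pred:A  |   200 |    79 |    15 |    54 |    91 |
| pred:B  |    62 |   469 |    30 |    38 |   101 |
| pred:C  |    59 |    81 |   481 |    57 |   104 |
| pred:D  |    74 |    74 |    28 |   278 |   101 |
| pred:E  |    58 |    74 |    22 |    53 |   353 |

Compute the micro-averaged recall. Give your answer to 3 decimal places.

Micro-averaging pools counts across classes: ΣTP=1781, ΣFP=1255, ΣFN=1255.
Micro-recall = TP/(TP+FN) on pooled counts = 0.587 (equals overall accuracy in single-label multiclass).

0.587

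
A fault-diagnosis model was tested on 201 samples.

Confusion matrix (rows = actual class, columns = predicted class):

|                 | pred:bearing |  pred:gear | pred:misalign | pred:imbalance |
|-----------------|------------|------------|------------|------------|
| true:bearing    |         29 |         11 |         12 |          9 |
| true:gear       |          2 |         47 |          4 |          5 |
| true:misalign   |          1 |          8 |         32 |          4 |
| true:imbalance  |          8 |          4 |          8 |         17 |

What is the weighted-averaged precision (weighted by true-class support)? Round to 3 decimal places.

0.631

Per-class precision (TP/(TP+FP)):
  bearing: TP=29, FP=2+1+8=11 → 29/40 = 0.7250
  gear: TP=47, FP=11+8+4=23 → 47/70 = 0.6714
  misalign: TP=32, FP=12+4+8=24 → 32/56 = 0.5714
  imbalance: TP=17, FP=9+5+4=18 → 17/35 = 0.4857
Weighted-precision = Σ (supportᵢ/N)·precisionᵢ with N=201: (61/201)·0.7250 + (58/201)·0.6714 + (45/201)·0.5714 + (37/201)·0.4857 = 0.631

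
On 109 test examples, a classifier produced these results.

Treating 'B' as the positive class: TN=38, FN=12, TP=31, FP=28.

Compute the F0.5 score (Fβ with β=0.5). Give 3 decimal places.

0.556

Fβ = (1+β²)·TP / ((1+β²)·TP + β²·FN + FP), with β²=1/4
= 1.25·31 / (1.25·31 + 0.25·12 + 28) = 0.556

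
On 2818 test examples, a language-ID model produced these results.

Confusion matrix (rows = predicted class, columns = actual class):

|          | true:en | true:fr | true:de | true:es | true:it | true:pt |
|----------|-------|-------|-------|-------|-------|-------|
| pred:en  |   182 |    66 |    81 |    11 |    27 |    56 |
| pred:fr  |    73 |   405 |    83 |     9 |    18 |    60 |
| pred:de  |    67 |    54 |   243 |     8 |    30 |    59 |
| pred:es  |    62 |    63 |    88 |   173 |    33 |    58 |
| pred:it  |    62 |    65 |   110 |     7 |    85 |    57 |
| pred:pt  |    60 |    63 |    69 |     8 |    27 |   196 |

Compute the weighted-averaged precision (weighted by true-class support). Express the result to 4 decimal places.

0.4870

Per-class precision (TP/(TP+FP)):
  en: TP=182, FP=66+81+11+27+56=241 → 182/423 = 0.43026
  fr: TP=405, FP=73+83+9+18+60=243 → 405/648 = 0.62500
  de: TP=243, FP=67+54+8+30+59=218 → 243/461 = 0.52711
  es: TP=173, FP=62+63+88+33+58=304 → 173/477 = 0.36268
  it: TP=85, FP=62+65+110+7+57=301 → 85/386 = 0.22021
  pt: TP=196, FP=60+63+69+8+27=227 → 196/423 = 0.46336
Weighted-precision = Σ (supportᵢ/N)·precisionᵢ with N=2818: (506/2818)·0.43026 + (716/2818)·0.62500 + (674/2818)·0.52711 + (216/2818)·0.36268 + (220/2818)·0.22021 + (486/2818)·0.46336 = 0.4870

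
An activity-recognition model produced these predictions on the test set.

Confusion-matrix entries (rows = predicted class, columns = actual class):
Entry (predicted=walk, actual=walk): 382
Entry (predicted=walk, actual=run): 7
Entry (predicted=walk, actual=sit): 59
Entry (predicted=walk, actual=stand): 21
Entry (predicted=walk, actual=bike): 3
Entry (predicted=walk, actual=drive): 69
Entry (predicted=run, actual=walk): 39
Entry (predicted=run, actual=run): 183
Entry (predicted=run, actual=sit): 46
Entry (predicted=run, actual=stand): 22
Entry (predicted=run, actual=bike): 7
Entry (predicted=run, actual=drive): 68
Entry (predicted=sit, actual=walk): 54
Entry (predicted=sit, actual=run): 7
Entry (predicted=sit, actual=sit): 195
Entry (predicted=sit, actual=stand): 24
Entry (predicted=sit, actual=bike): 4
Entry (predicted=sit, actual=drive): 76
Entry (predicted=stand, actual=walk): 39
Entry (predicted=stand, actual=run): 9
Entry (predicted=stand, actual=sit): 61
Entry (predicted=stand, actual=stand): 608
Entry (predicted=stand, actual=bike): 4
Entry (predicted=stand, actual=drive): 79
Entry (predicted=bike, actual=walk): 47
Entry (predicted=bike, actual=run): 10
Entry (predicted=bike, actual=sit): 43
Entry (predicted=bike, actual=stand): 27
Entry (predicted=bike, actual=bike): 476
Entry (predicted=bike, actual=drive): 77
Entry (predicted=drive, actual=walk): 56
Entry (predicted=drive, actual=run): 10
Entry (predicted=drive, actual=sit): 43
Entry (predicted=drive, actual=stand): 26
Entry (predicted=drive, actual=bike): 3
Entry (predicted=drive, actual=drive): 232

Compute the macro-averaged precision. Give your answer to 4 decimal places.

Per-class precision (TP/(TP+FP)):
  walk: TP=382, FP=7+59+21+3+69=159 → 382/541 = 0.70610
  run: TP=183, FP=39+46+22+7+68=182 → 183/365 = 0.50137
  sit: TP=195, FP=54+7+24+4+76=165 → 195/360 = 0.54167
  stand: TP=608, FP=39+9+61+4+79=192 → 608/800 = 0.76000
  bike: TP=476, FP=47+10+43+27+77=204 → 476/680 = 0.70000
  drive: TP=232, FP=56+10+43+26+3=138 → 232/370 = 0.62703
Macro-precision = mean = (0.70610 + 0.50137 + 0.54167 + 0.76000 + 0.70000 + 0.62703) / 6 = 0.6394

0.6394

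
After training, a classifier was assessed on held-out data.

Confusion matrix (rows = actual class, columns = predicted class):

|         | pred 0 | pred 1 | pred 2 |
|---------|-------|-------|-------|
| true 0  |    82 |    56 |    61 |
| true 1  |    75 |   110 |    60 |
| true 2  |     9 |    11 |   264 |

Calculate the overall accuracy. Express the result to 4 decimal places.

0.6264

Accuracy = trace / total = (82+110+264=456) / 728 = 456/728 = 0.6264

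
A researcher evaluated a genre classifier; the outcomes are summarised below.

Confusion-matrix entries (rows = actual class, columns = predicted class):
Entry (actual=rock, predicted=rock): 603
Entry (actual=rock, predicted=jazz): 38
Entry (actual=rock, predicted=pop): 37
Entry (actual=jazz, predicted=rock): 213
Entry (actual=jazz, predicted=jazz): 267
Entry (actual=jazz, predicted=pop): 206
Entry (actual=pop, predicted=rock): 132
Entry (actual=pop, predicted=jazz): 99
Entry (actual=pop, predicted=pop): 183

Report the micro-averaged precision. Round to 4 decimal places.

0.5922

Micro-averaging pools counts across classes: ΣTP=1053, ΣFP=725, ΣFN=725.
Micro-precision = TP/(TP+FP) on pooled counts = 0.5922 (equals overall accuracy in single-label multiclass).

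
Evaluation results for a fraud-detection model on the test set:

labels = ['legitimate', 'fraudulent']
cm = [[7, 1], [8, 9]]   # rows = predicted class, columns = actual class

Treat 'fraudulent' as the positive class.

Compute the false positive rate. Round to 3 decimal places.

FPR = FP/(FP+TN) = 8/(8+7) = 0.533

0.533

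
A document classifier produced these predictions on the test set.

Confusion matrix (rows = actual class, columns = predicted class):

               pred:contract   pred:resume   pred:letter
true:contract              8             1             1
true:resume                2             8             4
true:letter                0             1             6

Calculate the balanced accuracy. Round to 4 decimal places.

Balanced accuracy = mean of per-class recall.
  contract: recall = 8/10 = 0.80000
  resume: recall = 8/14 = 0.57143
  letter: recall = 6/7 = 0.85714
Mean = (0.80000 + 0.57143 + 0.85714) / 3 = 0.7429

0.7429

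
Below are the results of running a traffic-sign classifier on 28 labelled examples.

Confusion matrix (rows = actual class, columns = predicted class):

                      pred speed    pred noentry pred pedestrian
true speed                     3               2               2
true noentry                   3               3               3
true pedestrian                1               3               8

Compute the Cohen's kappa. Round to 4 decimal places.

Observed agreement pₒ = trace/N = 14/28 = 0.50000
Expected agreement pₑ = Σ (rowᵢ·colᵢ)/N² = (7·7 + 9·8 + 12·13)/28² = 0.35332
κ = (pₒ − pₑ)/(1 − pₑ) = (0.50000 − 0.35332)/(1 − 0.35332) = 0.2268

0.2268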